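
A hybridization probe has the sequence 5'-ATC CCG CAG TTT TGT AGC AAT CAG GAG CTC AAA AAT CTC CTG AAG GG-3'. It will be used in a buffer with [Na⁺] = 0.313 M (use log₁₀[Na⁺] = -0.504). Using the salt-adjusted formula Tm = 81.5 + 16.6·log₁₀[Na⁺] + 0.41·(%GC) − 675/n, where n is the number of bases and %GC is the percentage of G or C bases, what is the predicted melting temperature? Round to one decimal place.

78.0°C

Length n = 47. Base counts: G=11, C=11, A=14, T=11
G+C = 22, so %GC = 22/47 × 100 = 46.809%
Salt term: 16.6 × (-0.504) = -8.366
GC term: 0.41 × 46.809 = 19.192; length term: −675/47 = −14.362
Tm = 81.5 + (-8.366) + 19.192 − 14.362 = 77.964 → 78.0°C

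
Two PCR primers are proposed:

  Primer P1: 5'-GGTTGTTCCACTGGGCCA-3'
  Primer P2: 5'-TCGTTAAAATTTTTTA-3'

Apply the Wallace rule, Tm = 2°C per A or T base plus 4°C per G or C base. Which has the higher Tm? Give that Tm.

Primer P1, 58°C

Primer P1: A+T=7, G+C=11 → Tm = 2(7)+4(11) = 58°C
Primer P2: A+T=14, G+C=2 → Tm = 2(14)+4(2) = 36°C
58°C vs 36°C → primer P1 is higher.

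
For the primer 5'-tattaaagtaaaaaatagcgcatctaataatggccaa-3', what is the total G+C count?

Base counts: T=9, G=5, C=5, A=18
G+C = 5 + 5 = 10

10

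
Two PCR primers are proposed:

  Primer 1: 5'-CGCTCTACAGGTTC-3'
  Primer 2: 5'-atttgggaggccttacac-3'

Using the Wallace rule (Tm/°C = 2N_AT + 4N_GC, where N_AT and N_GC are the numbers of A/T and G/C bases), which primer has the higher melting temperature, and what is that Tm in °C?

Primer 2, 54°C

Primer 1: A+T=6, G+C=8 → Tm = 2(6)+4(8) = 44°C
Primer 2: A+T=9, G+C=9 → Tm = 2(9)+4(9) = 54°C
44°C vs 54°C → primer 2 is higher.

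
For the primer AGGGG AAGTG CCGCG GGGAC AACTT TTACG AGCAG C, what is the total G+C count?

Counting bases: G=14, A=9, C=8, T=5
G+C = 14 + 8 = 22

22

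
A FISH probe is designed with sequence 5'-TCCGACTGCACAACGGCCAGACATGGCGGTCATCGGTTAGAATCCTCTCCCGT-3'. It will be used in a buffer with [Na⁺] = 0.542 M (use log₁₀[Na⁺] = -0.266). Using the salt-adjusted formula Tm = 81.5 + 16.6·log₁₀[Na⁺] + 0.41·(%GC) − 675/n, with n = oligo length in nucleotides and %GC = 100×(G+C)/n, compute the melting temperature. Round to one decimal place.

Length n = 53. Base counts: G=13, A=11, C=18, T=11
G+C = 31, so %GC = 31/53 × 100 = 58.491%
Salt term: 16.6 × (-0.266) = -4.416
GC term: 0.41 × 58.491 = 23.981; length term: −675/53 = −12.736
Tm = 81.5 + (-4.416) + 23.981 − 12.736 = 88.329 → 88.3°C

88.3°C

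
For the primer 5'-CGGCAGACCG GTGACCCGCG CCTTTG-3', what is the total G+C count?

19

Counting bases: T=4, G=9, A=3, C=10
G+C = 9 + 10 = 19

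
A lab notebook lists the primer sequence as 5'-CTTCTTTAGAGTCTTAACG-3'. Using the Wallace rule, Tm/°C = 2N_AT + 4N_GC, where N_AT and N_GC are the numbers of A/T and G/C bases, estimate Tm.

Base counts: G=3, T=8, C=4, A=4
A+T = 12, G+C = 7
Tm = 2(12) + 4(7) = 24 + 28 = 52°C

52°C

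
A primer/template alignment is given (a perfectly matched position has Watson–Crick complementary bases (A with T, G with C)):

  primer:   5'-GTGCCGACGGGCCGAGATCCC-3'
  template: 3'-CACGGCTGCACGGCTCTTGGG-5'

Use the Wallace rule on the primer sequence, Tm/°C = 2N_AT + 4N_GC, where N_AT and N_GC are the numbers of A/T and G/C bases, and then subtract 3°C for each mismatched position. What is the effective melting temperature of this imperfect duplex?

68°C

Primer base counts: A=3, T=2, G=8, C=8 → A+T=5, G+C=16
Perfect-match Tm = 2(5) + 4(16) = 10 + 64 = 74°C
Mismatches (positions where the bases are not complementary): 2 (at positions 10, 18)
Effective Tm = 74 − 2×3 = 74 − 6 = 68°C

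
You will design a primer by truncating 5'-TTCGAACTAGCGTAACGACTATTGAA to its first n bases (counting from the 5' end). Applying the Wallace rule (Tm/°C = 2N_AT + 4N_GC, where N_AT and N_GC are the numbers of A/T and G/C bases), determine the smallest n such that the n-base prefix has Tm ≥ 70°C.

First 24 bases: TTCGAACTAGCGTAACGACTATTG → Tm = 68°C (< 70°C)
First 25 bases: TTCGAACTAGCGTAACGACTATTGA → Tm = 70°C (≥ 70°C)
Since every base adds ≥2°C, Tm only increases with n, so the threshold is first crossed at n = 25.

n = 25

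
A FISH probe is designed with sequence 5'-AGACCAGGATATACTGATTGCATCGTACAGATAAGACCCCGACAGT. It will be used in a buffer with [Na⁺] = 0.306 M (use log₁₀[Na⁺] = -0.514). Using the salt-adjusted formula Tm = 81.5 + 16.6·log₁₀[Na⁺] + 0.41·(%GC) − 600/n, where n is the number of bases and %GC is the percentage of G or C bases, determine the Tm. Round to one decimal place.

Length n = 46. Base counts: T=9, A=16, G=10, C=11
G+C = 21, so %GC = 21/46 × 100 = 45.652%
Salt term: 16.6 × (-0.514) = -8.532
GC term: 0.41 × 45.652 = 18.717; length term: −600/46 = −13.043
Tm = 81.5 + (-8.532) + 18.717 − 13.043 = 78.642 → 78.6°C

78.6°C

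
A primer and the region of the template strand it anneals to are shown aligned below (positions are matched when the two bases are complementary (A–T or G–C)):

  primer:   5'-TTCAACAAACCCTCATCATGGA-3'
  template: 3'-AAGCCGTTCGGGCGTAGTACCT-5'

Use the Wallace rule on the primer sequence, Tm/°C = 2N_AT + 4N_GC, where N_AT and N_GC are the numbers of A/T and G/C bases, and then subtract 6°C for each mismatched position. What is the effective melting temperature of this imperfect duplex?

Primer base counts: A=8, T=5, G=2, C=7 → A+T=13, G+C=9
Perfect-match Tm = 2(13) + 4(9) = 26 + 36 = 62°C
Mismatches (positions where the bases are not complementary): 4 (at positions 4, 5, 9, 13)
Effective Tm = 62 − 4×6 = 62 − 24 = 38°C

38°C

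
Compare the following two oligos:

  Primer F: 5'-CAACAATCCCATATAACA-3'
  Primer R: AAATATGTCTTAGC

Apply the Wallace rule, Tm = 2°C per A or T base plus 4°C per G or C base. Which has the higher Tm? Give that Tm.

Primer F, 48°C

Primer F: A+T=12, G+C=6 → Tm = 2(12)+4(6) = 48°C
Primer R: A+T=10, G+C=4 → Tm = 2(10)+4(4) = 36°C
48°C vs 36°C → primer F is higher.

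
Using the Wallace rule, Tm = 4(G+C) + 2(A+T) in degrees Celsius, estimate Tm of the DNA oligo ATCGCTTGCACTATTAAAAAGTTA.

Scanning the sequence gives C=4, A=9, T=8, G=3.
A+T = 17, G+C = 7
Tm = 2(17) + 4(7) = 34 + 28 = 62°C

62°C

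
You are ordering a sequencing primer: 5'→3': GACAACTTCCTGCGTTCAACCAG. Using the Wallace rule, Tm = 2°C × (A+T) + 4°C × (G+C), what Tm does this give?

70°C

Counting bases: A=6, C=8, G=4, T=5
AT pairs contribute 11, GC pairs contribute 12.
Tm = 2(11) + 4(12) = 22 + 48 = 70°C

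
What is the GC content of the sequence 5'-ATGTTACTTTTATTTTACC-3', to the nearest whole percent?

Base counts: A=4, T=11, G=1, C=3
G+C = 1 + 3 = 4 out of 19 bases
%GC = 4/19 × 100 = 21.05% ≈ 21%

21%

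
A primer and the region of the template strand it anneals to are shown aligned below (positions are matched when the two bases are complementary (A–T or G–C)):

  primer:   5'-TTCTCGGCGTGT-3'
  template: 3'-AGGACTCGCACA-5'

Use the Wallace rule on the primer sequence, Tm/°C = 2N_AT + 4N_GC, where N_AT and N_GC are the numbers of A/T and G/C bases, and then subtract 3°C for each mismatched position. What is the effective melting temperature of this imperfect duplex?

Primer base counts: A=0, T=5, G=4, C=3 → A+T=5, G+C=7
Perfect-match Tm = 2(5) + 4(7) = 10 + 28 = 38°C
Mismatches (positions where the bases are not complementary): 3 (at positions 2, 5, 6)
Effective Tm = 38 − 3×3 = 38 − 9 = 29°C

29°C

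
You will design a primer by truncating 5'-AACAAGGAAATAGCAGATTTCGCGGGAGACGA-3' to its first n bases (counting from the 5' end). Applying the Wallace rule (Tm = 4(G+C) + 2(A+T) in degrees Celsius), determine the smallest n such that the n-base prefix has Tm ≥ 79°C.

First 27 bases: AACAAGGAAATAGCAGATTTCGCGGGA → Tm = 78°C (< 79°C)
First 28 bases: AACAAGGAAATAGCAGATTTCGCGGGAG → Tm = 82°C (≥ 79°C)
Since every base adds ≥2°C, Tm only increases with n, so the threshold is first crossed at n = 28.

n = 28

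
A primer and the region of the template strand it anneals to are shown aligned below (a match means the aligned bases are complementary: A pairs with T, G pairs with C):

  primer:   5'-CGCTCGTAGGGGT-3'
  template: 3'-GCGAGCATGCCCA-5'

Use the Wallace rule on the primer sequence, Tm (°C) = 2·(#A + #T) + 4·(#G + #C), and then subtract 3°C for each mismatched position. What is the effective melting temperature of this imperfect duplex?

Primer base counts: A=1, T=3, G=6, C=3 → A+T=4, G+C=9
Perfect-match Tm = 2(4) + 4(9) = 8 + 36 = 44°C
Mismatches (positions where the bases are not complementary): 1 (at position 9)
Effective Tm = 44 − 1×3 = 44 − 3 = 41°C

41°C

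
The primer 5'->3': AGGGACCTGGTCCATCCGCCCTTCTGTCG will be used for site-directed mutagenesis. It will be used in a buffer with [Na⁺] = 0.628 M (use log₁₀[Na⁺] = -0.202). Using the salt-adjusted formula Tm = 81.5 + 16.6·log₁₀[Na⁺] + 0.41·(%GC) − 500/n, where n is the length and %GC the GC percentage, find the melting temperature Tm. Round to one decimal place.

87.8°C

Length n = 29. Base counts: G=8, C=11, A=3, T=7
G+C = 19, so %GC = 19/29 × 100 = 65.517%
Salt term: 16.6 × (-0.202) = -3.353
GC term: 0.41 × 65.517 = 26.862; length term: −500/29 = −17.241
Tm = 81.5 + (-3.353) + 26.862 − 17.241 = 87.768 → 87.8°C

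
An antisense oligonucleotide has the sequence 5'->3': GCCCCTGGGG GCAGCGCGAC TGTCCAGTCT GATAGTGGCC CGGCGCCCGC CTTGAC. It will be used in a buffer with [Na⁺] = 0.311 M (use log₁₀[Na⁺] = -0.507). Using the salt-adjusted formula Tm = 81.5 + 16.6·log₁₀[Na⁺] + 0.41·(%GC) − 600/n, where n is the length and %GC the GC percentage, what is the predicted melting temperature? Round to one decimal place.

Length n = 56. T=9, G=20, A=6, C=21
G+C = 41, so %GC = 41/56 × 100 = 73.214%
Salt term: 16.6 × (-0.507) = -8.416
GC term: 0.41 × 73.214 = 30.018; length term: −600/56 = −10.714
Tm = 81.5 + (-8.416) + 30.018 − 10.714 = 92.388 → 92.4°C

92.4°C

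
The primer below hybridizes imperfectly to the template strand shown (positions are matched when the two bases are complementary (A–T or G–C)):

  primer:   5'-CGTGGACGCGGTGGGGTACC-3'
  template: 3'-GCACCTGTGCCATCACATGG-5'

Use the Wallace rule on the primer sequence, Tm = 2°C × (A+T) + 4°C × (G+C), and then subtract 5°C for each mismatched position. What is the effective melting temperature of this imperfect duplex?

Primer base counts: A=2, T=3, G=10, C=5 → A+T=5, G+C=15
Perfect-match Tm = 2(5) + 4(15) = 10 + 60 = 70°C
Mismatches (positions where the bases are not complementary): 3 (at positions 8, 13, 15)
Effective Tm = 70 − 3×5 = 70 − 15 = 55°C

55°C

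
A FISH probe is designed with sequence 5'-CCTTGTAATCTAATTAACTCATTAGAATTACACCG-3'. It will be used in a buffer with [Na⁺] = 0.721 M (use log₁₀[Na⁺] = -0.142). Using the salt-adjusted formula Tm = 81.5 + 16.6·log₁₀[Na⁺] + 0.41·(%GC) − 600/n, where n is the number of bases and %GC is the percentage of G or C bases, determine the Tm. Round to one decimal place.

Length n = 35. A=12, C=8, G=3, T=12
G+C = 11, so %GC = 11/35 × 100 = 31.429%
Salt term: 16.6 × (-0.142) = -2.357
GC term: 0.41 × 31.429 = 12.886; length term: −600/35 = −17.143
Tm = 81.5 + (-2.357) + 12.886 − 17.143 = 74.886 → 74.9°C

74.9°C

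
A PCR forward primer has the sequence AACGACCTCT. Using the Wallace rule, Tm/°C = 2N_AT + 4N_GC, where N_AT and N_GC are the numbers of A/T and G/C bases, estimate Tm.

Base counts: C=4, T=2, G=1, A=3
AT pairs contribute 5, GC pairs contribute 5.
Tm = 4·5 + 2·5 = 20 + 10 = 30°C

30°C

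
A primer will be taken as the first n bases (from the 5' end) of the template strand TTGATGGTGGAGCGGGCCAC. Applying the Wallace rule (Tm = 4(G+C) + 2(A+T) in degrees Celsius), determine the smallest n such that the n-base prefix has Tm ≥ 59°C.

First 17 bases: TTGATGGTGGAGCGGGC → Tm = 56°C (< 59°C)
First 18 bases: TTGATGGTGGAGCGGGCC → Tm = 60°C (≥ 59°C)
Each additional base adds 2°C (A/T) or 4°C (G/C), so Tm is non-decreasing in n; n = 18 is the first length to reach 59°C.

n = 18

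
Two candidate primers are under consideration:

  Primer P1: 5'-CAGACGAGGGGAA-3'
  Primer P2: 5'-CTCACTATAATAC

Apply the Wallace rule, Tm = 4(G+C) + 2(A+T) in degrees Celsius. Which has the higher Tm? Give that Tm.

Primer P1, 42°C

Primer P1: A+T=5, G+C=8 → Tm = 2(5)+4(8) = 42°C
Primer P2: A+T=9, G+C=4 → Tm = 2(9)+4(4) = 34°C
42°C vs 34°C → primer P1 is higher.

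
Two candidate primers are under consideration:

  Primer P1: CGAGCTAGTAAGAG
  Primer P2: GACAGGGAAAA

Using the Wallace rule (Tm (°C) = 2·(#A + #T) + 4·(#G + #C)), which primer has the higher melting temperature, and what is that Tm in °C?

Primer P1: A+T=7, G+C=7 → Tm = 2(7)+4(7) = 42°C
Primer P2: A+T=6, G+C=5 → Tm = 2(6)+4(5) = 32°C
42°C vs 32°C → primer P1 is higher.

Primer P1, 42°C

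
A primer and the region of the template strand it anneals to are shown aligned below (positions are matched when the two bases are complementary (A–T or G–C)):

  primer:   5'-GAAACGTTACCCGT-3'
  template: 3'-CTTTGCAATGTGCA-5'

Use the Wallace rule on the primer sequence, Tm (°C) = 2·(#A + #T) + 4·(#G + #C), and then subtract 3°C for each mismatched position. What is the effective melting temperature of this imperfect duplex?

Primer base counts: A=4, T=3, G=3, C=4 → A+T=7, G+C=7
Perfect-match Tm = 2(7) + 4(7) = 14 + 28 = 42°C
Mismatches (positions where the bases are not complementary): 1 (at position 11)
Effective Tm = 42 − 1×3 = 42 − 3 = 39°C

39°C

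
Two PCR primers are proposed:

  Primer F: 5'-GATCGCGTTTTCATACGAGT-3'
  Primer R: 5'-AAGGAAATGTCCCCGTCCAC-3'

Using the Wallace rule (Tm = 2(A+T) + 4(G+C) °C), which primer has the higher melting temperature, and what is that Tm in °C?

Primer R, 62°C

Primer F: A+T=11, G+C=9 → Tm = 2(11)+4(9) = 58°C
Primer R: A+T=9, G+C=11 → Tm = 2(9)+4(11) = 62°C
58°C vs 62°C → primer R is higher.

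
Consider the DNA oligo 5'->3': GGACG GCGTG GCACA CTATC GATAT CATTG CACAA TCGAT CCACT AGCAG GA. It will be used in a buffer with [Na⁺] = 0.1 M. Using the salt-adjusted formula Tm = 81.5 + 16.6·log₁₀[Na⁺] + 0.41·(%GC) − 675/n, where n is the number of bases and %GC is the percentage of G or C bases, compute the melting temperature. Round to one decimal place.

73.2°C

Length n = 52. T=10, C=14, G=13, A=15
G+C = 27, so %GC = 27/52 × 100 = 51.923%
Salt term: 16.6 × (-1) = -16.6
GC term: 0.41 × 51.923 = 21.288; length term: −675/52 = −12.981
Tm = 81.5 + (-16.6) + 21.288 − 12.981 = 73.207 → 73.2°C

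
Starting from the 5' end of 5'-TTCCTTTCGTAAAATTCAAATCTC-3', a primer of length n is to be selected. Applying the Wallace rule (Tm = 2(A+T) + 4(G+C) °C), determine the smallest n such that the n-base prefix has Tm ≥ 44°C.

First 16 bases: TTCCTTTCGTAAAATT → Tm = 40°C (< 44°C)
First 17 bases: TTCCTTTCGTAAAATTC → Tm = 44°C (≥ 44°C)
Each additional base adds 2°C (A/T) or 4°C (G/C), so Tm is non-decreasing in n; n = 17 is the first length to reach 44°C.

n = 17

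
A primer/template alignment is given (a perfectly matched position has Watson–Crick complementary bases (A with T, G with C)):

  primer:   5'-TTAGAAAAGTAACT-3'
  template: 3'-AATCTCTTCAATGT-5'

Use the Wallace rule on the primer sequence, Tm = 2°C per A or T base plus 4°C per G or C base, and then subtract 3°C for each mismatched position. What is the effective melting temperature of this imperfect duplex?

Primer base counts: A=7, T=4, G=2, C=1 → A+T=11, G+C=3
Perfect-match Tm = 2(11) + 4(3) = 22 + 12 = 34°C
Mismatches (positions where the bases are not complementary): 3 (at positions 6, 11, 14)
Effective Tm = 34 − 3×3 = 34 − 9 = 25°C

25°C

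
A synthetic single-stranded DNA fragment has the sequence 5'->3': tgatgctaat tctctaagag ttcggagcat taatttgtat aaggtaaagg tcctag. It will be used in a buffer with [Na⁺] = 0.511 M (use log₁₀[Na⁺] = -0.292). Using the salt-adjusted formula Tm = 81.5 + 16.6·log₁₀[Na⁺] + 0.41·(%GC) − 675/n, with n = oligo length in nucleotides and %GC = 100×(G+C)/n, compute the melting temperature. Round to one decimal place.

79.2°C

Length n = 56. Counting bases: C=7, T=19, A=17, G=13
G+C = 20, so %GC = 20/56 × 100 = 35.714%
Salt term: 16.6 × (-0.292) = -4.847
GC term: 0.41 × 35.714 = 14.643; length term: −675/56 = −12.054
Tm = 81.5 + (-4.847) + 14.643 − 12.054 = 79.242 → 79.2°C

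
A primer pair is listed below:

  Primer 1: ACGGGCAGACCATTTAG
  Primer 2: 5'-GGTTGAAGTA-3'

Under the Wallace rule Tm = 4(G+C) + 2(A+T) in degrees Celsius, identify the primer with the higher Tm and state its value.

Primer 1: A+T=8, G+C=9 → Tm = 2(8)+4(9) = 52°C
Primer 2: A+T=6, G+C=4 → Tm = 2(6)+4(4) = 28°C
52°C vs 28°C → primer 1 is higher.

Primer 1, 52°C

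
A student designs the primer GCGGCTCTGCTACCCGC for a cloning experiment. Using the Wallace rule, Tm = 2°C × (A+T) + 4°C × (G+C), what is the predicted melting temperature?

60°C

G=5, A=1, C=8, T=3
A+T = 4, G+C = 13
Tm = 2(4) + 4(13) = 8 + 52 = 60°C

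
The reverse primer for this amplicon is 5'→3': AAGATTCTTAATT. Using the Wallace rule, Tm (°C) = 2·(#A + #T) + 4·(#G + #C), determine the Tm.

Base counts: A=5, C=1, G=1, T=6
So N_AT = 11 and N_GC = 2.
Tm = 4·2 + 2·11 = 8 + 22 = 30°C

30°C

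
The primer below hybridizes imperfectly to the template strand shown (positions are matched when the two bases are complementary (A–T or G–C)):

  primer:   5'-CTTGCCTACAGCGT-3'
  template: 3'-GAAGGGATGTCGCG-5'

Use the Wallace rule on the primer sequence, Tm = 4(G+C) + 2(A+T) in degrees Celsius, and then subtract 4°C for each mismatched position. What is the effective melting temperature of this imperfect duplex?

36°C

Primer base counts: A=2, T=4, G=3, C=5 → A+T=6, G+C=8
Perfect-match Tm = 2(6) + 4(8) = 12 + 32 = 44°C
Mismatches (positions where the bases are not complementary): 2 (at positions 4, 14)
Effective Tm = 44 − 2×4 = 44 − 8 = 36°C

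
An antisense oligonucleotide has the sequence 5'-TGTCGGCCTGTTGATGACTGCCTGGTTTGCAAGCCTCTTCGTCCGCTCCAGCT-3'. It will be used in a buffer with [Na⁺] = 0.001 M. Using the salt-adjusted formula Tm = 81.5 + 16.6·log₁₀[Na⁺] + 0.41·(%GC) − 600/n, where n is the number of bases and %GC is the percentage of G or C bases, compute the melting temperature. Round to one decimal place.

Length n = 53. Counting bases: T=17, A=5, C=17, G=14
G+C = 31, so %GC = 31/53 × 100 = 58.491%
Salt term: 16.6 × (-3) = -49.8
GC term: 0.41 × 58.491 = 23.981; length term: −600/53 = −11.321
Tm = 81.5 + (-49.8) + 23.981 − 11.321 = 44.36 → 44.4°C

44.4°C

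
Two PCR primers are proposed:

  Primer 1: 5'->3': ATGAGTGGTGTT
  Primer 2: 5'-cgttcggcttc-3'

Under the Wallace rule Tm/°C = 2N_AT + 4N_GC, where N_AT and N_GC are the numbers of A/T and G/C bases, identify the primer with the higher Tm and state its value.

Primer 1: A+T=7, G+C=5 → Tm = 2(7)+4(5) = 34°C
Primer 2: A+T=4, G+C=7 → Tm = 2(4)+4(7) = 36°C
34°C vs 36°C → primer 2 is higher.

Primer 2, 36°C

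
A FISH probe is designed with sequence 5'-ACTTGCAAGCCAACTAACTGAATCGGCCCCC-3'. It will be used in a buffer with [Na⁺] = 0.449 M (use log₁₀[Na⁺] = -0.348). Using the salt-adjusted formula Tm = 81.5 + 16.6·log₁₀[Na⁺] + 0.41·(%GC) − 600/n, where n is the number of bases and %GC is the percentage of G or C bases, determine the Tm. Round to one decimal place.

78.9°C

Length n = 31. Counting bases: A=9, G=5, T=5, C=12
G+C = 17, so %GC = 17/31 × 100 = 54.839%
Salt term: 16.6 × (-0.348) = -5.777
GC term: 0.41 × 54.839 = 22.484; length term: −600/31 = −19.355
Tm = 81.5 + (-5.777) + 22.484 − 19.355 = 78.852 → 78.9°C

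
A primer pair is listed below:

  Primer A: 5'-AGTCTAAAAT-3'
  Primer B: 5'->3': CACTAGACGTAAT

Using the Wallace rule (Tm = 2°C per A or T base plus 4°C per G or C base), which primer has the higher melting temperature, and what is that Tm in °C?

Primer A: A+T=8, G+C=2 → Tm = 2(8)+4(2) = 24°C
Primer B: A+T=8, G+C=5 → Tm = 2(8)+4(5) = 36°C
24°C vs 36°C → primer B is higher.

Primer B, 36°C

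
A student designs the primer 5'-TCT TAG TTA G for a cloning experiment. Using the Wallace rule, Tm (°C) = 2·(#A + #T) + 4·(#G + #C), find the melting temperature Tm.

26°C

G=2, C=1, T=5, A=2
AT pairs contribute 7, GC pairs contribute 3.
Tm = 2(7) + 4(3) = 14 + 12 = 26°C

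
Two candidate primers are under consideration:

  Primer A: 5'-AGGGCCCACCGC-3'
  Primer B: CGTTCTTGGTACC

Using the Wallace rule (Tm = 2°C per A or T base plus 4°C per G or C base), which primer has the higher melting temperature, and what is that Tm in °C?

Primer A: A+T=2, G+C=10 → Tm = 2(2)+4(10) = 44°C
Primer B: A+T=6, G+C=7 → Tm = 2(6)+4(7) = 40°C
44°C vs 40°C → primer A is higher.

Primer A, 44°C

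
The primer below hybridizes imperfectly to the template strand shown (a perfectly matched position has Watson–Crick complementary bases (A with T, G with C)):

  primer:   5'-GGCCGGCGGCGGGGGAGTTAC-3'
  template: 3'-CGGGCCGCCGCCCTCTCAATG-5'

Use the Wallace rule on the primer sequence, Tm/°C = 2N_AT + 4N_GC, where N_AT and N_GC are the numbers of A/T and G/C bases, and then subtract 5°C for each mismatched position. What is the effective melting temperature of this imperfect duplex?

Primer base counts: A=2, T=2, G=12, C=5 → A+T=4, G+C=17
Perfect-match Tm = 2(4) + 4(17) = 8 + 68 = 76°C
Mismatches (positions where the bases are not complementary): 2 (at positions 2, 14)
Effective Tm = 76 − 2×5 = 76 − 10 = 66°C

66°C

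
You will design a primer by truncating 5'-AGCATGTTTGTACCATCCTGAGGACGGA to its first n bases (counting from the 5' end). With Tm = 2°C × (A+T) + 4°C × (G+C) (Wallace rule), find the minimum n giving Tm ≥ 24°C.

First 8 bases: AGCATGTT → Tm = 22°C (< 24°C)
First 9 bases: AGCATGTTT → Tm = 24°C (≥ 24°C)
Since every base adds ≥2°C, Tm only increases with n, so the threshold is first crossed at n = 9.

n = 9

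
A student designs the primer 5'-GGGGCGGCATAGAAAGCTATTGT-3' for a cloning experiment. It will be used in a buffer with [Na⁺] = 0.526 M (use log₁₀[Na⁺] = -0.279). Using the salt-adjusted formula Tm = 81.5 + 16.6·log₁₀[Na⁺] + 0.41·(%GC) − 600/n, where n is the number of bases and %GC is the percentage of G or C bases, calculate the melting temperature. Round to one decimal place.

Length n = 23. Base counts: C=3, A=6, T=5, G=9
G+C = 12, so %GC = 12/23 × 100 = 52.174%
Salt term: 16.6 × (-0.279) = -4.631
GC term: 0.41 × 52.174 = 21.391; length term: −600/23 = −26.087
Tm = 81.5 + (-4.631) + 21.391 − 26.087 = 72.173 → 72.2°C

72.2°C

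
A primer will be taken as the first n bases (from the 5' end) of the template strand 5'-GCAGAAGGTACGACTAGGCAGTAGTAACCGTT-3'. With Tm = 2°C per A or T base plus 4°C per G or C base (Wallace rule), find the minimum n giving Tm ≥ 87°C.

n = 29

First 28 bases: GCAGAAGGTACGACTAGGCAGTAGTAAC → Tm = 84°C (< 87°C)
First 29 bases: GCAGAAGGTACGACTAGGCAGTAGTAACC → Tm = 88°C (≥ 87°C)
Each additional base adds 2°C (A/T) or 4°C (G/C), so Tm is non-decreasing in n; n = 29 is the first length to reach 87°C.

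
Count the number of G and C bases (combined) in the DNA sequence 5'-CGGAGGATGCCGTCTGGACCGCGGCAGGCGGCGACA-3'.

Scanning the sequence gives G=16, T=3, C=11, A=6.
Total G or C: 16 + 11 = 27

27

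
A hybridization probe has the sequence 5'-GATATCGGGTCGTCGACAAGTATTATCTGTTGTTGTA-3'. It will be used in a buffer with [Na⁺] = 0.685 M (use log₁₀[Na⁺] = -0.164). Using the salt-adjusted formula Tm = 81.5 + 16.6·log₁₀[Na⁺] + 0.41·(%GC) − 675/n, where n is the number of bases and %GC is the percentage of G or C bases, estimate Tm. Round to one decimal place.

Length n = 37. Scanning the sequence gives A=8, G=10, T=14, C=5.
G+C = 15, so %GC = 15/37 × 100 = 40.541%
Salt term: 16.6 × (-0.164) = -2.722
GC term: 0.41 × 40.541 = 16.622; length term: −675/37 = −18.243
Tm = 81.5 + (-2.722) + 16.622 − 18.243 = 77.157 → 77.2°C

77.2°C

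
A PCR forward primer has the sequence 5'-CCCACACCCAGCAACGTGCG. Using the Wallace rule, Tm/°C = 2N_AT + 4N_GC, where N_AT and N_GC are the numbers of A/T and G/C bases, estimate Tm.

G=4, T=1, C=10, A=5
A+T = 6, G+C = 14
Tm = 2×6 + 4×14 = 68°C

68°C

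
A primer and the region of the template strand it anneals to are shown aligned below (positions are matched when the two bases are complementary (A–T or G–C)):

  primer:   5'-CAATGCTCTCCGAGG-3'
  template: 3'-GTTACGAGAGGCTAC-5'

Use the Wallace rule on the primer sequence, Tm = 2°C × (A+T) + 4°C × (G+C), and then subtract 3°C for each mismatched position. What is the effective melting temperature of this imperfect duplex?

45°C

Primer base counts: A=3, T=3, G=4, C=5 → A+T=6, G+C=9
Perfect-match Tm = 2(6) + 4(9) = 12 + 36 = 48°C
Mismatches (positions where the bases are not complementary): 1 (at position 14)
Effective Tm = 48 − 1×3 = 48 − 3 = 45°C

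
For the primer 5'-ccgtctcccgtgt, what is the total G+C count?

9

Counting bases: T=4, C=6, A=0, G=3
G+C = 3 + 6 = 9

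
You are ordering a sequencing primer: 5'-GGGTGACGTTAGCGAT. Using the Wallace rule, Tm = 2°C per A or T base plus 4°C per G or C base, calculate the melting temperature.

50°C

Scanning the sequence gives T=4, G=7, A=3, C=2.
So N_AT = 7 and N_GC = 9.
Tm = 2×7 + 4×9 = 50°C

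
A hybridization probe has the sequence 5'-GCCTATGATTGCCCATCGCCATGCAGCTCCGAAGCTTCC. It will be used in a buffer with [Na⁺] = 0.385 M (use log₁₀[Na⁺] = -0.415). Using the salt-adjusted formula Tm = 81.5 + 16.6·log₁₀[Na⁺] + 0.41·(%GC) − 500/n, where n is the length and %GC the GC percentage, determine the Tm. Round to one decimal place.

Length n = 39. Base counts: T=9, A=7, C=15, G=8
G+C = 23, so %GC = 23/39 × 100 = 58.974%
Salt term: 16.6 × (-0.415) = -6.889
GC term: 0.41 × 58.974 = 24.179; length term: −500/39 = −12.821
Tm = 81.5 + (-6.889) + 24.179 − 12.821 = 85.969 → 86.0°C

86.0°C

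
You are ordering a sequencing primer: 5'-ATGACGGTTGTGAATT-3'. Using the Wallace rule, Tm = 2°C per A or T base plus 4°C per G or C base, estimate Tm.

44°C

C=1, G=5, T=6, A=4
A+T = 10, G+C = 6
Tm = 4·6 + 2·10 = 24 + 20 = 44°C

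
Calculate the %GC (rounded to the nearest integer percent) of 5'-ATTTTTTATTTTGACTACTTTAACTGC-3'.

22%

Counting bases: T=15, G=2, A=6, C=4
G+C = 2 + 4 = 6 out of 27 bases
%GC = 6/27 × 100 = 22.22% ≈ 22%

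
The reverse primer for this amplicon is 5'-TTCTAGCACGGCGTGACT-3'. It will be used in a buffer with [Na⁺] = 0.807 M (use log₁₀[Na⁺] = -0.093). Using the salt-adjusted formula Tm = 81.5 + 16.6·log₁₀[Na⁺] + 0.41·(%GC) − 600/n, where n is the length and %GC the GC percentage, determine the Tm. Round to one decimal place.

69.4°C

Length n = 18. Counting bases: C=5, G=5, A=3, T=5
G+C = 10, so %GC = 10/18 × 100 = 55.556%
Salt term: 16.6 × (-0.093) = -1.544
GC term: 0.41 × 55.556 = 22.778; length term: −600/18 = −33.333
Tm = 81.5 + (-1.544) + 22.778 − 33.333 = 69.401 → 69.4°C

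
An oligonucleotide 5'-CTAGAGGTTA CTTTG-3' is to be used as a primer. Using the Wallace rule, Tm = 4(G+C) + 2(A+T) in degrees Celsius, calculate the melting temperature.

42°C

Base counts: C=2, T=6, G=4, A=3
So N_AT = 9 and N_GC = 6.
Tm = 2(9) + 4(6) = 18 + 24 = 42°C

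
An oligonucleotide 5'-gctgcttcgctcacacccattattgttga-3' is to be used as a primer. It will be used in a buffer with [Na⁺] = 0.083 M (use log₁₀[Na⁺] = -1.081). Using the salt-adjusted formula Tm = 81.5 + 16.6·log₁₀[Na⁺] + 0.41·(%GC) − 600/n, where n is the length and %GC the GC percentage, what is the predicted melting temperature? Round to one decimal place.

62.7°C

Length n = 29. Counting bases: A=5, C=9, T=10, G=5
G+C = 14, so %GC = 14/29 × 100 = 48.276%
Salt term: 16.6 × (-1.081) = -17.945
GC term: 0.41 × 48.276 = 19.793; length term: −600/29 = −20.69
Tm = 81.5 + (-17.945) + 19.793 − 20.69 = 62.658 → 62.7°C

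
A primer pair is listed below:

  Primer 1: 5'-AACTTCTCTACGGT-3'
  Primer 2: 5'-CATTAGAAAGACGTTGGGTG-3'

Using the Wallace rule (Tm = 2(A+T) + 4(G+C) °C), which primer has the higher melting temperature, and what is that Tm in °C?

Primer 2, 58°C

Primer 1: A+T=8, G+C=6 → Tm = 2(8)+4(6) = 40°C
Primer 2: A+T=11, G+C=9 → Tm = 2(11)+4(9) = 58°C
40°C vs 58°C → primer 2 is higher.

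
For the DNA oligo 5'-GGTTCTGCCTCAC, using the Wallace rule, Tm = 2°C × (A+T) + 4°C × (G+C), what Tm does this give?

42°C

Base counts: A=1, T=4, C=5, G=3
A+T = 5, G+C = 8
Tm = 2×5 + 4×8 = 42°C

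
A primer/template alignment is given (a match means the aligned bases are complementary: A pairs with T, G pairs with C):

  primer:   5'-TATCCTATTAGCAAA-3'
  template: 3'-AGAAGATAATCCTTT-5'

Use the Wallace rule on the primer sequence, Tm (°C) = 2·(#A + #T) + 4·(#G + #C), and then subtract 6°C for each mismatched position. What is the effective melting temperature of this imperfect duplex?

20°C

Primer base counts: A=6, T=5, G=1, C=3 → A+T=11, G+C=4
Perfect-match Tm = 2(11) + 4(4) = 22 + 16 = 38°C
Mismatches (positions where the bases are not complementary): 3 (at positions 2, 4, 12)
Effective Tm = 38 − 3×6 = 38 − 18 = 20°C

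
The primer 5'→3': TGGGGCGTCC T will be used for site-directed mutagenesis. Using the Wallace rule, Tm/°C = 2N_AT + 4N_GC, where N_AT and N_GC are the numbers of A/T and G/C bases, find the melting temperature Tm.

38°C

Scanning the sequence gives G=5, A=0, T=3, C=3.
A+T = 3, G+C = 8
Tm = 2(3) + 4(8) = 6 + 32 = 38°C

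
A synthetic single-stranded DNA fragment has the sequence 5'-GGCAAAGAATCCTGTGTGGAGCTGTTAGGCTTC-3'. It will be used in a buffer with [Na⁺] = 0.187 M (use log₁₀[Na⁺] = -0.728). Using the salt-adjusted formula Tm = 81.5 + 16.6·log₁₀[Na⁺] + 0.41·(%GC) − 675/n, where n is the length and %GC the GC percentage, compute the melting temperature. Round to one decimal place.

Length n = 33. Counting bases: G=11, T=9, C=6, A=7
G+C = 17, so %GC = 17/33 × 100 = 51.515%
Salt term: 16.6 × (-0.728) = -12.085
GC term: 0.41 × 51.515 = 21.121; length term: −675/33 = −20.455
Tm = 81.5 + (-12.085) + 21.121 − 20.455 = 70.081 → 70.1°C

70.1°C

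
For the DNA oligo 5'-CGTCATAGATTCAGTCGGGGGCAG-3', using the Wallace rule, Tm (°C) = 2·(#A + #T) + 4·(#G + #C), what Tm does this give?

76°C

Base counts: G=9, C=5, A=5, T=5
So N_AT = 10 and N_GC = 14.
Tm = 2(10) + 4(14) = 20 + 56 = 76°C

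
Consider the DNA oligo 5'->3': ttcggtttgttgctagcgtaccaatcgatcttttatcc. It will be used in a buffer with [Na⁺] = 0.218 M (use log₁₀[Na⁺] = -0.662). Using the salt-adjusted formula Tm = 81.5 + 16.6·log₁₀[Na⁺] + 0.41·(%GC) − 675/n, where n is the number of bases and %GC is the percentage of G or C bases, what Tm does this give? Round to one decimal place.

Length n = 38. Scanning the sequence gives T=16, G=7, C=9, A=6.
G+C = 16, so %GC = 16/38 × 100 = 42.105%
Salt term: 16.6 × (-0.662) = -10.989
GC term: 0.41 × 42.105 = 17.263; length term: −675/38 = −17.763
Tm = 81.5 + (-10.989) + 17.263 − 17.763 = 70.011 → 70.0°C

70.0°C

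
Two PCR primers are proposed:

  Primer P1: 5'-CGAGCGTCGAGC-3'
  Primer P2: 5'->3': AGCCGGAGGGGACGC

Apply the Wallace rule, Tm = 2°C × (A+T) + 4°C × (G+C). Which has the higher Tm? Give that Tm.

Primer P2, 54°C

Primer P1: A+T=3, G+C=9 → Tm = 2(3)+4(9) = 42°C
Primer P2: A+T=3, G+C=12 → Tm = 2(3)+4(12) = 54°C
42°C vs 54°C → primer P2 is higher.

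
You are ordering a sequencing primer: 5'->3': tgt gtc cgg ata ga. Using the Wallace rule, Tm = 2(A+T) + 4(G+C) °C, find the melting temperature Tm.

42°C

C=2, T=4, G=5, A=3
So N_AT = 7 and N_GC = 7.
Tm = 2×7 + 4×7 = 42°C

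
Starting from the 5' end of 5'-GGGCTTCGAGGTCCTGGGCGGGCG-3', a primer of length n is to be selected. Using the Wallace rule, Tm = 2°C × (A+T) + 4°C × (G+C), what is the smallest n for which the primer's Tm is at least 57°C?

n = 17

First 16 bases: GGGCTTCGAGGTCCTG → Tm = 54°C (< 57°C)
First 17 bases: GGGCTTCGAGGTCCTGG → Tm = 58°C (≥ 57°C)
Since every base adds ≥2°C, Tm only increases with n, so the threshold is first crossed at n = 17.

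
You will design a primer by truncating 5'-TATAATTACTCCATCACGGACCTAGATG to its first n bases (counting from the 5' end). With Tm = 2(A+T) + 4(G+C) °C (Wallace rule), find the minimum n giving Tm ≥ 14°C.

n = 7

First 6 bases: TATAAT → Tm = 12°C (< 14°C)
First 7 bases: TATAATT → Tm = 14°C (≥ 14°C)
Each additional base adds 2°C (A/T) or 4°C (G/C), so Tm is non-decreasing in n; n = 7 is the first length to reach 14°C.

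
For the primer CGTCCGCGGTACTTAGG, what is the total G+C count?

Counting bases: T=4, G=6, A=2, C=5
G+C = 6 + 5 = 11

11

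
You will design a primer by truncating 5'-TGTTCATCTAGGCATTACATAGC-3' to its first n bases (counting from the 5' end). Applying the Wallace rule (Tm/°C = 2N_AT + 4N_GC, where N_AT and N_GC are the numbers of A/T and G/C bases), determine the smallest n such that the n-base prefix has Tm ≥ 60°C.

n = 22

First 21 bases: TGTTCATCTAGGCATTACATA → Tm = 56°C (< 60°C)
First 22 bases: TGTTCATCTAGGCATTACATAG → Tm = 60°C (≥ 60°C)
Since every base adds ≥2°C, Tm only increases with n, so the threshold is first crossed at n = 22.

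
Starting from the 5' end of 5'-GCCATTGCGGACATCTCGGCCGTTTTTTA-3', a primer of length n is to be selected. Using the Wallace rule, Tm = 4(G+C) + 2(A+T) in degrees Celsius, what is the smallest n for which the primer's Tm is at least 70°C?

n = 21

First 20 bases: GCCATTGCGGACATCTCGGC → Tm = 66°C (< 70°C)
First 21 bases: GCCATTGCGGACATCTCGGCC → Tm = 70°C (≥ 70°C)
Each additional base adds 2°C (A/T) or 4°C (G/C), so Tm is non-decreasing in n; n = 21 is the first length to reach 70°C.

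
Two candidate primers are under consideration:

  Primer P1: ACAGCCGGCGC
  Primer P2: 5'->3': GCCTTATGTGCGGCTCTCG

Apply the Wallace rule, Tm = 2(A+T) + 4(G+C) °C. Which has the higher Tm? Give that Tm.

Primer P2, 62°C

Primer P1: A+T=2, G+C=9 → Tm = 2(2)+4(9) = 40°C
Primer P2: A+T=7, G+C=12 → Tm = 2(7)+4(12) = 62°C
40°C vs 62°C → primer P2 is higher.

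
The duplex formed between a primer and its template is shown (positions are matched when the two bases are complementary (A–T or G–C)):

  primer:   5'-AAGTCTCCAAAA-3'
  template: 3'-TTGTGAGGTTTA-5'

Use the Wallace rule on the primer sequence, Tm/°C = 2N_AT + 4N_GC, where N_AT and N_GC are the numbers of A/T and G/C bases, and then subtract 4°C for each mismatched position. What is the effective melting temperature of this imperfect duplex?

20°C

Primer base counts: A=6, T=2, G=1, C=3 → A+T=8, G+C=4
Perfect-match Tm = 2(8) + 4(4) = 16 + 16 = 32°C
Mismatches (positions where the bases are not complementary): 3 (at positions 3, 4, 12)
Effective Tm = 32 − 3×4 = 32 − 12 = 20°C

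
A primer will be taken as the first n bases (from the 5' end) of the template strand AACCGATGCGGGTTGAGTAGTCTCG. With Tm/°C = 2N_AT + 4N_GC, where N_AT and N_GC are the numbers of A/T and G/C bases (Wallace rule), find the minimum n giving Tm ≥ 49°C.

First 15 bases: AACCGATGCGGGTTG → Tm = 48°C (< 49°C)
First 16 bases: AACCGATGCGGGTTGA → Tm = 50°C (≥ 49°C)
Since every base adds ≥2°C, Tm only increases with n, so the threshold is first crossed at n = 16.

n = 16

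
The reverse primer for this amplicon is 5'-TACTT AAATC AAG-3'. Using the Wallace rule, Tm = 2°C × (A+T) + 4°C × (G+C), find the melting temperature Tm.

Counting bases: T=4, G=1, A=6, C=2
A+T = 10, G+C = 3
Tm = 4·3 + 2·10 = 12 + 20 = 32°C

32°C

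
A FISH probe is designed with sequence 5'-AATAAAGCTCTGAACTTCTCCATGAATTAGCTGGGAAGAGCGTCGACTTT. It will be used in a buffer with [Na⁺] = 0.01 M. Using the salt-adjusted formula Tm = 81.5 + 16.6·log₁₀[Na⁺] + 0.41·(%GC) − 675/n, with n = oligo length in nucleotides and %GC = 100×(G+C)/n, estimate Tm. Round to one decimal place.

52.0°C

Length n = 50. Scanning the sequence gives G=11, A=15, C=10, T=14.
G+C = 21, so %GC = 21/50 × 100 = 42%
Salt term: 16.6 × (-2) = -33.2
GC term: 0.41 × 42 = 17.22; length term: −675/50 = −13.5
Tm = 81.5 + (-33.2) + 17.22 − 13.5 = 52.02 → 52.0°C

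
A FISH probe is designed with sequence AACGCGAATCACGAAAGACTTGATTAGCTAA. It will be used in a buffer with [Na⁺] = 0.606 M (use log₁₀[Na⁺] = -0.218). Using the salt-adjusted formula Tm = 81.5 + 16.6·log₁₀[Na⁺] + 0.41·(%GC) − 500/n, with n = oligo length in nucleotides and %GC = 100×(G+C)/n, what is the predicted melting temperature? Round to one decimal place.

Length n = 31. Base counts: G=6, A=13, T=6, C=6
G+C = 12, so %GC = 12/31 × 100 = 38.71%
Salt term: 16.6 × (-0.218) = -3.619
GC term: 0.41 × 38.71 = 15.871; length term: −500/31 = −16.129
Tm = 81.5 + (-3.619) + 15.871 − 16.129 = 77.623 → 77.6°C

77.6°C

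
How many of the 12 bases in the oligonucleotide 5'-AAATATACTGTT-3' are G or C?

Counting bases: C=1, T=5, G=1, A=5
G+C = 1 + 1 = 2

2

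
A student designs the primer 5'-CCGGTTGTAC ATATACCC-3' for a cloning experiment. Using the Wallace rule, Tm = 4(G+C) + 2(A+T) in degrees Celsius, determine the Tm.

Scanning the sequence gives T=5, A=4, G=3, C=6.
AT pairs contribute 9, GC pairs contribute 9.
Tm = 2×9 + 4×9 = 54°C

54°C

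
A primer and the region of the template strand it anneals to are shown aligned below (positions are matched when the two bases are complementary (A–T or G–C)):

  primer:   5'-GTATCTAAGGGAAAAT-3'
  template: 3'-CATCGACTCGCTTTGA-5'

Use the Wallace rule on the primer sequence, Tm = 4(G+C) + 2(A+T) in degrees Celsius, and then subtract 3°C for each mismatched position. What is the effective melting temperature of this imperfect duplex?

30°C

Primer base counts: A=7, T=4, G=4, C=1 → A+T=11, G+C=5
Perfect-match Tm = 2(11) + 4(5) = 22 + 20 = 42°C
Mismatches (positions where the bases are not complementary): 4 (at positions 4, 7, 10, 15)
Effective Tm = 42 − 4×3 = 42 − 12 = 30°C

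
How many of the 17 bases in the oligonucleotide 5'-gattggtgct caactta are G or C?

7

T=6, C=3, A=4, G=4
Total G or C: 4 + 3 = 7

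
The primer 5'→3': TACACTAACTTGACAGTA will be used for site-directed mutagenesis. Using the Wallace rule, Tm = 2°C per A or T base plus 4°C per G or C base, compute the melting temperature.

Counting bases: C=4, G=2, T=5, A=7
So N_AT = 12 and N_GC = 6.
Tm = 2×12 + 4×6 = 48°C

48°C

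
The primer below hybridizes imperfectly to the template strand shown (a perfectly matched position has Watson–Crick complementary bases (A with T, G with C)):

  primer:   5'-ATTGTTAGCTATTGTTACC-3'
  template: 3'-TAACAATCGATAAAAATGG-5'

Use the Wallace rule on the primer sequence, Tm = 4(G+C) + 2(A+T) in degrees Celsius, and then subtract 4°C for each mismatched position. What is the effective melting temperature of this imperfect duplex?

Primer base counts: A=4, T=9, G=3, C=3 → A+T=13, G+C=6
Perfect-match Tm = 2(13) + 4(6) = 26 + 24 = 50°C
Mismatches (positions where the bases are not complementary): 1 (at position 14)
Effective Tm = 50 − 1×4 = 50 − 4 = 46°C

46°C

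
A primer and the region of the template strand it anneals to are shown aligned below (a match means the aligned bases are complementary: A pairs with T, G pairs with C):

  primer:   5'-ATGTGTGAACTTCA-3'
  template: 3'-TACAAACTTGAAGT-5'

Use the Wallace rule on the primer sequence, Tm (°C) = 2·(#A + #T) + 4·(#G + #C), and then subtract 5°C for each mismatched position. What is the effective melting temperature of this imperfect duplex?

33°C

Primer base counts: A=4, T=5, G=3, C=2 → A+T=9, G+C=5
Perfect-match Tm = 2(9) + 4(5) = 18 + 20 = 38°C
Mismatches (positions where the bases are not complementary): 1 (at position 5)
Effective Tm = 38 − 1×5 = 38 − 5 = 33°C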